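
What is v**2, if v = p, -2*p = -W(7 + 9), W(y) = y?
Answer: 64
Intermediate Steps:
p = 8 (p = -(-1)*(7 + 9)/2 = -(-1)*16/2 = -1/2*(-16) = 8)
v = 8
v**2 = 8**2 = 64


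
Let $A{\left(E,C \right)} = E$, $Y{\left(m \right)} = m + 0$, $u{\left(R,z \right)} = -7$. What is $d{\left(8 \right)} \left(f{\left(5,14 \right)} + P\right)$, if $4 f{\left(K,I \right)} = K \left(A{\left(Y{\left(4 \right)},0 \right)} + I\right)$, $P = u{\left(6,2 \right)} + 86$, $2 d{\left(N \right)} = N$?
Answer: $406$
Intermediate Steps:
$d{\left(N \right)} = \frac{N}{2}$
$Y{\left(m \right)} = m$
$P = 79$ ($P = -7 + 86 = 79$)
$f{\left(K,I \right)} = \frac{K \left(4 + I\right)}{4}$
$d{\left(8 \right)} \left(f{\left(5,14 \right)} + P\right) = \frac{1}{2} \cdot 8 \left(\frac{1}{4} \cdot 5 \left(4 + 14\right) + 79\right) = 4 \left(\frac{1}{4} \cdot 5 \cdot 18 + 79\right) = 4 \left(\frac{45}{2} + 79\right) = 4 \cdot \frac{203}{2} = 406$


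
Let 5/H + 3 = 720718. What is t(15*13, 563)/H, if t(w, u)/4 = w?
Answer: 112431540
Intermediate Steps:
H = 1/144143 (H = 5/(-3 + 720718) = 5/720715 = 5*(1/720715) = 1/144143 ≈ 6.9376e-6)
t(w, u) = 4*w
t(15*13, 563)/H = (4*(15*13))/(1/144143) = (4*195)*144143 = 780*144143 = 112431540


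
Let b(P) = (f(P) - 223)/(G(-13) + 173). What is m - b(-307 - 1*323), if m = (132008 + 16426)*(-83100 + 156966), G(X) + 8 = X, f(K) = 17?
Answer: 833281164247/76 ≈ 1.0964e+10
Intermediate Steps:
G(X) = -8 + X
b(P) = -103/76 (b(P) = (17 - 223)/((-8 - 13) + 173) = -206/(-21 + 173) = -206/152 = -206*1/152 = -103/76)
m = 10964225844 (m = 148434*73866 = 10964225844)
m - b(-307 - 1*323) = 10964225844 - 1*(-103/76) = 10964225844 + 103/76 = 833281164247/76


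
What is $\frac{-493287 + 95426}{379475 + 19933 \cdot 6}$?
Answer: $- \frac{397861}{499073} \approx -0.7972$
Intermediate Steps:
$\frac{-493287 + 95426}{379475 + 19933 \cdot 6} = - \frac{397861}{379475 + 119598} = - \frac{397861}{499073}$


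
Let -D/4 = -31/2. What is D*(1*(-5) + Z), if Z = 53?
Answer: 2976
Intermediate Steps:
D = 62 (D = -(-124)/2 = -4*(-31/2) = 62)
D*(1*(-5) + Z) = 62*(1*(-5) + 53) = 62*(-5 + 53) = 62*48 = 2976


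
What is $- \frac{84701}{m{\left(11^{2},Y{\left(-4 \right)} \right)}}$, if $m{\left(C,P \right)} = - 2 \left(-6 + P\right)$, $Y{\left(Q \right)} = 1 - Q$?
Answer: $- \frac{84701}{2} \approx -42351.0$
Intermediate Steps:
$m{\left(C,P \right)} = 12 - 2 P$
$- \frac{84701}{m{\left(11^{2},Y{\left(-4 \right)} \right)}} = - \frac{84701}{12 - 2 \left(1 - -4\right)} = - \frac{84701}{12 - 2 \left(1 + 4\right)} = - \frac{84701}{12 - 10} = - \frac{84701}{2}$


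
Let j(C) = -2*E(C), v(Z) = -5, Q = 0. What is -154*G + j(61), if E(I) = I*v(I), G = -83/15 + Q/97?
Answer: 21932/15 ≈ 1462.1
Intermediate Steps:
G = -83/15 (G = -83/15 + 0/97 = -83*1/15 + 0*(1/97) = -83/15 + 0 = -83/15 ≈ -5.5333)
E(I) = -5*I (E(I) = I*(-5) = -5*I)
j(C) = 10*C (j(C) = -(-10)*C = 10*C)
-154*G + j(61) = -154*(-83/15) + 10*61 = 12782/15 + 610 = 21932/15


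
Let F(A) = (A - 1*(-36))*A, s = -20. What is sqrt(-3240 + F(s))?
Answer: 2*I*sqrt(890) ≈ 59.666*I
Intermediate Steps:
F(A) = A*(36 + A) (F(A) = (A + 36)*A = (36 + A)*A = A*(36 + A))
sqrt(-3240 + F(s)) = sqrt(-3240 - 20*(36 - 20)) = sqrt(-3240 - 20*16) = sqrt(-3240 - 320) = sqrt(-3560) = 2*I*sqrt(890)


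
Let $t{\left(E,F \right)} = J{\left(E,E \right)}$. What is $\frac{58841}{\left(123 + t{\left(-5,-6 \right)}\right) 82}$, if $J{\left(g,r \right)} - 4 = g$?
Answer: $\frac{58841}{10004} \approx 5.8817$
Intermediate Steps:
$J{\left(g,r \right)} = 4 + g$
$t{\left(E,F \right)} = 4 + E$
$\frac{58841}{\left(123 + t{\left(-5,-6 \right)}\right) 82} = \frac{58841}{\left(123 + \left(4 - 5\right)\right) 82} = \frac{58841}{\left(123 - 1\right) 82} = \frac{58841}{122 \cdot 82} = \frac{58841}{10004}$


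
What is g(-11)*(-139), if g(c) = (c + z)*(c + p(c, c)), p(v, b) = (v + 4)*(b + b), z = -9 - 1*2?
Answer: 437294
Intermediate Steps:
z = -11 (z = -9 - 2 = -11)
p(v, b) = 2*b*(4 + v) (p(v, b) = (4 + v)*(2*b) = 2*b*(4 + v))
g(c) = (-11 + c)*(c + 2*c*(4 + c)) (g(c) = (c - 11)*(c + 2*c*(4 + c)) = (-11 + c)*(c + 2*c*(4 + c)))
g(-11)*(-139) = -11*(-99 - 13*(-11) + 2*(-11)²)*(-139) = -11*(-99 + 143 + 2*121)*(-139) = -11*(-99 + 143 + 242)*(-139) = -11*286*(-139) = -3146*(-139) = 437294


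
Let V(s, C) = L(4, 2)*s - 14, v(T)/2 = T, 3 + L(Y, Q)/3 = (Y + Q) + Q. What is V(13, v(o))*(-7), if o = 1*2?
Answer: -1267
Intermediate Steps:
L(Y, Q) = -9 + 3*Y + 6*Q (L(Y, Q) = -9 + 3*((Y + Q) + Q) = -9 + 3*((Q + Y) + Q) = -9 + 3*(Y + 2*Q) = -9 + (3*Y + 6*Q) = -9 + 3*Y + 6*Q)
o = 2
v(T) = 2*T
V(s, C) = -14 + 15*s (V(s, C) = (-9 + 3*4 + 6*2)*s - 14 = (-9 + 12 + 12)*s - 14 = 15*s - 14 = -14 + 15*s)
V(13, v(o))*(-7) = (-14 + 15*13)*(-7) = (-14 + 195)*(-7) = 181*(-7) = -1267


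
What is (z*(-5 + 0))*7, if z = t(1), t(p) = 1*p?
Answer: -35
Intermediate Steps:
t(p) = p
z = 1
(z*(-5 + 0))*7 = (1*(-5 + 0))*7 = (1*(-5))*7 = -5*7 = -35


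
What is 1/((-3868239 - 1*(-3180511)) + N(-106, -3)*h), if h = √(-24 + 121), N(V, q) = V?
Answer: -3244/2230984491 + √97/4461968982 ≈ -1.4519e-6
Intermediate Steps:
h = √97 ≈ 9.8489
1/((-3868239 - 1*(-3180511)) + N(-106, -3)*h) = 1/((-3868239 - 1*(-3180511)) - 106*√97) = 1/((-3868239 + 3180511) - 106*√97) = 1/(-687728 - 106*√97)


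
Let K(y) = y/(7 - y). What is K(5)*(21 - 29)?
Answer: -20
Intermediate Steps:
K(5)*(21 - 29) = (-1*5/(-7 + 5))*(21 - 29) = -1*5/(-2)*(-8) = -1*5*(-½)*(-8) = (5/2)*(-8) = -20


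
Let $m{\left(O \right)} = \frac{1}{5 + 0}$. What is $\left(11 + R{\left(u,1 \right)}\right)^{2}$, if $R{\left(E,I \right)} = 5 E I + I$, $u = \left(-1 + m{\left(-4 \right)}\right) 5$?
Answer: $64$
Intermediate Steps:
$m{\left(O \right)} = \frac{1}{5}$
$u = -4$ ($u = \left(-1 + \frac{1}{5}\right) 5 = \left(- \frac{4}{5}\right) 5 = -4$)
$R{\left(E,I \right)} = I + 5 E I$ ($R{\left(E,I \right)} = 5 E I + I = I + 5 E I$)
$\left(11 + R{\left(u,1 \right)}\right)^{2} = \left(11 + 1 \left(1 + 5 \left(-4\right)\right)\right)^{2} = \left(11 + 1 \left(1 - 20\right)\right)^{2} = \left(11 + 1 \left(-19\right)\right)^{2} = \left(11 - 19\right)^{2} = \left(-8\right)^{2} = 64$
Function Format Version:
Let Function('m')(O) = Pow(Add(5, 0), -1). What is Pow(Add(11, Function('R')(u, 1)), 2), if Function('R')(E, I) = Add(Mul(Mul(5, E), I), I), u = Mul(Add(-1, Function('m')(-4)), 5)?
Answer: 64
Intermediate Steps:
Function('m')(O) = Rational(1, 5) (Function('m')(O) = Pow(5, -1) = Rational(1, 5))
u = -4 (u = Mul(Add(-1, Rational(1, 5)), 5) = Mul(Rational(-4, 5), 5) = -4)
Function('R')(E, I) = Add(I, Mul(5, E, I)) (Function('R')(E, I) = Add(Mul(5, E, I), I) = Add(I, Mul(5, E, I)))
Pow(Add(11, Function('R')(u, 1)), 2) = Pow(Add(11, Mul(1, Add(1, Mul(5, -4)))), 2) = Pow(Add(11, Mul(1, Add(1, -20))), 2) = Pow(Add(11, Mul(1, -19)), 2) = Pow(Add(11, -19), 2) = Pow(-8, 2) = 64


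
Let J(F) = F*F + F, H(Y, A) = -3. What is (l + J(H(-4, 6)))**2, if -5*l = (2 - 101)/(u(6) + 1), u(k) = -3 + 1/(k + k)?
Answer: 248004/13225 ≈ 18.753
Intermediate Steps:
J(F) = F + F**2 (J(F) = F**2 + F = F + F**2)
u(k) = -3 + 1/(2*k)
l = -1188/115 (l = -(2 - 101)/(5*((-3 + (1/2)/6) + 1)) = -(-99)/(5*((-3 + (1/2)*(1/6)) + 1)) = -(-99)/(5*((-3 + 1/12) + 1)) = -(-99)/(5*(-35/12 + 1)) = -(-99)/(5*(-23/12)) = -(-99)*(-12)/(5*23) = -1/5*1188/23 = -1188/115 ≈ -10.330)
(l + J(H(-4, 6)))**2 = (-1188/115 - 3*(1 - 3))**2 = (-1188/115 - 3*(-2))**2 = (-1188/115 + 6)**2 = (-498/115)**2 = 248004/13225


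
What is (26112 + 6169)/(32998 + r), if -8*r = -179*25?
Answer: 258248/268459 ≈ 0.96196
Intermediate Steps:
r = 4475/8 (r = -(-179)*25/8 = -⅛*(-4475) = 4475/8 ≈ 559.38)
(26112 + 6169)/(32998 + r) = (26112 + 6169)/(32998 + 4475/8) = 32281/(268459/8) = 32281*(8/268459) = 258248/268459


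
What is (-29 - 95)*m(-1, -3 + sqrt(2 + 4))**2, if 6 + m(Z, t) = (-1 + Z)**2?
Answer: -496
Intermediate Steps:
m(Z, t) = -6 + (-1 + Z)**2
(-29 - 95)*m(-1, -3 + sqrt(2 + 4))**2 = (-29 - 95)*(-6 + (-1 - 1)**2)**2 = -124*(-6 + (-2)**2)**2 = -124*(-6 + 4)**2 = -124*(-2)**2 = -124*4 = -496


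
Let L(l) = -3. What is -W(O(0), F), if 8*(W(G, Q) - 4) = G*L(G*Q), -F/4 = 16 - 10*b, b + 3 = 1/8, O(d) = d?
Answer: -4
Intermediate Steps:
b = -23/8 (b = -3 + 1/8 = -3 + ⅛ = -23/8 ≈ -2.8750)
F = -179 (F = -4*(16 - 10*(-23/8)) = -4*(16 + 115/4) = -4*179/4 = -179)
W(G, Q) = 4 - 3*G/8 (W(G, Q) = 4 + (G*(-3))/8 = 4 + (-3*G)/8 = 4 - 3*G/8)
-W(O(0), F) = -(4 - 3/8*0) = -(4 + 0) = -1*4 = -4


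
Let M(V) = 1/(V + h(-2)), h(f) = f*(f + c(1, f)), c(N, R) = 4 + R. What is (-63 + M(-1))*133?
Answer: -8512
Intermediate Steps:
h(f) = f*(4 + 2*f) (h(f) = f*(f + (4 + f)) = f*(4 + 2*f))
M(V) = 1/V (M(V) = 1/(V + 2*(-2)*(2 - 2)) = 1/(V + 2*(-2)*0) = 1/(V + 0) = 1/V)
(-63 + M(-1))*133 = (-63 + 1/(-1))*133 = (-63 - 1)*133 = -64*133 = -8512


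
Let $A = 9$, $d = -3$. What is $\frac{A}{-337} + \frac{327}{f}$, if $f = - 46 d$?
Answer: $\frac{36319}{15502} \approx 2.3429$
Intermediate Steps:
$f = 138$ ($f = \left(-46\right) \left(-3\right) = 138$)
$\frac{A}{-337} + \frac{327}{f} = \frac{9}{-337} + \frac{327}{138} = 9 \left(- \frac{1}{337}\right) + 327 \cdot \frac{1}{138} = - \frac{9}{337} + \frac{109}{46} = \frac{36319}{15502}$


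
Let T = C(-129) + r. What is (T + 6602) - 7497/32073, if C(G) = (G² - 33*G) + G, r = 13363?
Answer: 435484695/10691 ≈ 40734.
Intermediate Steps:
C(G) = G² - 32*G
T = 34132 (T = -129*(-32 - 129) + 13363 = -129*(-161) + 13363 = 20769 + 13363 = 34132)
(T + 6602) - 7497/32073 = (34132 + 6602) - 7497/32073 = 40734 - 7497*1/32073 = 40734 - 2499/10691 = 435484695/10691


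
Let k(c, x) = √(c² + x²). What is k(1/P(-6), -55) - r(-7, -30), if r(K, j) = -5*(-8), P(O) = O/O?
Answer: -40 + √3026 ≈ 15.009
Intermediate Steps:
P(O) = 1
r(K, j) = 40
k(1/P(-6), -55) - r(-7, -30) = √((1/1)² + (-55)²) - 1*40 = √(1² + 3025) - 40 = √(1 + 3025) - 40 = √3026 - 40 = -40 + √3026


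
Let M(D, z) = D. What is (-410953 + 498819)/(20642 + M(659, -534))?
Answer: 87866/21301 ≈ 4.1250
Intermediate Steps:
(-410953 + 498819)/(20642 + M(659, -534)) = (-410953 + 498819)/(20642 + 659) = 87866/21301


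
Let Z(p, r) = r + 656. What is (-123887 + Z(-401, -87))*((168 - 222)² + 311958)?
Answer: -38829631932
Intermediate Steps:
Z(p, r) = 656 + r
(-123887 + Z(-401, -87))*((168 - 222)² + 311958) = (-123887 + (656 - 87))*((168 - 222)² + 311958) = (-123887 + 569)*((-54)² + 311958) = -123318*(2916 + 311958) = -123318*314874 = -38829631932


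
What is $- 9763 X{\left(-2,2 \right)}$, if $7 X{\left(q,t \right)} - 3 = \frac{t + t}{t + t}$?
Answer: $- \frac{39052}{7} \approx -5578.9$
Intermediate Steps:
$X{\left(q,t \right)} = \frac{4}{7}$ ($X{\left(q,t \right)} = \frac{3}{7} + \frac{\left(t + t\right) \frac{1}{t + t}}{7} = \frac{3}{7} + \frac{2 t \frac{1}{2 t}}{7} = \frac{3}{7} + \frac{1}{7} \cdot 1 = \frac{3}{7} + \frac{1}{7} = \frac{4}{7}$)
$- 9763 X{\left(-2,2 \right)} = \left(-9763\right) \frac{4}{7} = - \frac{39052}{7}$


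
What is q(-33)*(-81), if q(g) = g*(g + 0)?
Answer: -88209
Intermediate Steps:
q(g) = g² (q(g) = g*g = g²)
q(-33)*(-81) = (-33)²*(-81) = 1089*(-81) = -88209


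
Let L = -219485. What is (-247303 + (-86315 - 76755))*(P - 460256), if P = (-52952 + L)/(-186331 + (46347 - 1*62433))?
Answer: 38231730124785495/202417 ≈ 1.8888e+11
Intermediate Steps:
P = 272437/202417 (P = (-52952 - 219485)/(-186331 + (46347 - 1*62433)) = -272437/(-186331 + (46347 - 62433)) = -272437/(-186331 - 16086) = -272437/(-202417) = -272437*(-1/202417) = 272437/202417 ≈ 1.3459)
(-247303 + (-86315 - 76755))*(P - 460256) = (-247303 + (-86315 - 76755))*(272437/202417 - 460256) = (-247303 - 163070)*(-93163366315/202417) = -410373*(-93163366315/202417) = 38231730124785495/202417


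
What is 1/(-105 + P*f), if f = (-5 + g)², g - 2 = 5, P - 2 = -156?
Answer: -1/721 ≈ -0.0013870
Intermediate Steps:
P = -154 (P = 2 - 156 = -154)
g = 7 (g = 2 + 5 = 7)
f = 4 (f = (-5 + 7)² = 2² = 4)
1/(-105 + P*f) = 1/(-105 - 154*4) = 1/(-105 - 616) = 1/(-721) = -1/721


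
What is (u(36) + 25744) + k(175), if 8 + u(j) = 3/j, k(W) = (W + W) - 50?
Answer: 312433/12 ≈ 26036.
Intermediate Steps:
k(W) = -50 + 2*W (k(W) = 2*W - 50 = -50 + 2*W)
u(j) = -8 + 3/j
(u(36) + 25744) + k(175) = ((-8 + 3/36) + 25744) + (-50 + 2*175) = ((-8 + 3*(1/36)) + 25744) + (-50 + 350) = ((-8 + 1/12) + 25744) + 300 = (-95/12 + 25744) + 300 = 308833/12 + 300 = 312433/12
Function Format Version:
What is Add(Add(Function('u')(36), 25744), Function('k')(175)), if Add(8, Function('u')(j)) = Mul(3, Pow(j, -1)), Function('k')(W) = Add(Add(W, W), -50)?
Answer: Rational(312433, 12) ≈ 26036.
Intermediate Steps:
Function('k')(W) = Add(-50, Mul(2, W)) (Function('k')(W) = Add(Mul(2, W), -50) = Add(-50, Mul(2, W)))
Function('u')(j) = Add(-8, Mul(3, Pow(j, -1)))
Add(Add(Function('u')(36), 25744), Function('k')(175)) = Add(Add(Add(-8, Mul(3, Pow(36, -1))), 25744), Add(-50, Mul(2, 175))) = Add(Add(Add(-8, Mul(3, Rational(1, 36))), 25744), Add(-50, 350)) = Add(Add(Add(-8, Rational(1, 12)), 25744), 300) = Add(Add(Rational(-95, 12), 25744), 300) = Add(Rational(308833, 12), 300) = Rational(312433, 12)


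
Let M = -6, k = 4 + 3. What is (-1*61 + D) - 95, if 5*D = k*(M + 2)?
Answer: -808/5 ≈ -161.60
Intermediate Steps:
k = 7
D = -28/5 (D = (7*(-6 + 2))/5 = (7*(-4))/5 = (1/5)*(-28) = -28/5 ≈ -5.6000)
(-1*61 + D) - 95 = (-1*61 - 28/5) - 95 = (-61 - 28/5) - 95 = -333/5 - 95 = -808/5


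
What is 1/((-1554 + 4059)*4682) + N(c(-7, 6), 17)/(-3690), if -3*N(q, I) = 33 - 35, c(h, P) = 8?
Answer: -156305/865556658 ≈ -0.00018058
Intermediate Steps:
N(q, I) = 2/3 (N(q, I) = -(33 - 35)/3 = -1/3*(-2) = 2/3)
1/((-1554 + 4059)*4682) + N(c(-7, 6), 17)/(-3690) = 1/((-1554 + 4059)*4682) + (2/3)/(-3690) = (1/4682)/2505 + (2/3)*(-1/3690) = (1/2505)*(1/4682) - 1/5535 = 1/11728410 - 1/5535 = -156305/865556658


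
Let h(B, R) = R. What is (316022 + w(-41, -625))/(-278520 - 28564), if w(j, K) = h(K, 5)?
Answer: -316027/307084 ≈ -1.0291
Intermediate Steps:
w(j, K) = 5
(316022 + w(-41, -625))/(-278520 - 28564) = (316022 + 5)/(-278520 - 28564) = 316027/(-307084) = 316027*(-1/307084) = -316027/307084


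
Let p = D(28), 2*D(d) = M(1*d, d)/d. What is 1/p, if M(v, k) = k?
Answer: 2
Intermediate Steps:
D(d) = ½ (D(d) = (d/d)/2 = (½)*1 = ½)
p = ½ ≈ 0.50000
1/p = 1/(½) = 2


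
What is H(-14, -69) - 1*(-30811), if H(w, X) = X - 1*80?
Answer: 30662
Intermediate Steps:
H(w, X) = -80 + X (H(w, X) = X - 80 = -80 + X)
H(-14, -69) - 1*(-30811) = (-80 - 69) - 1*(-30811) = -149 + 30811 = 30662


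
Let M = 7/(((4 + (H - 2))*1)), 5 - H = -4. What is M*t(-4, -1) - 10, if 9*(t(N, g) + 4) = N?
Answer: -1270/99 ≈ -12.828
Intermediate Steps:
H = 9 (H = 5 - 1*(-4) = 5 + 4 = 9)
t(N, g) = -4 + N/9
M = 7/11 (M = 7/(((4 + (9 - 2))*1)) = 7/(((4 + 7)*1)) = 7/((11*1)) = 7/11 ≈ 0.63636)
M*t(-4, -1) - 10 = 7*(-4 + (1/9)*(-4))/11 - 10 = 7*(-4 - 4/9)/11 - 10 = (7/11)*(-40/9) - 10 = -280/99 - 10 = -1270/99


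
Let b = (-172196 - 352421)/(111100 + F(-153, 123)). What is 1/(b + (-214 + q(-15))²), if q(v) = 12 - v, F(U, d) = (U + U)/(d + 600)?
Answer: 26774998/936168472365 ≈ 2.8601e-5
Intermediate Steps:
F(U, d) = 2*U/(600 + d) (F(U, d) = (2*U)/(600 + d) = 2*U/(600 + d))
b = -126432697/26774998 (b = (-172196 - 352421)/(111100 + 2*(-153)/(600 + 123)) = -524617/(111100 + 2*(-153)/723) = -524617/(111100 + 2*(-153)*(1/723)) = -524617/(111100 - 102/241) = -524617/26774998/241 = -524617*241/26774998 = -126432697/26774998 ≈ -4.7220)
1/(b + (-214 + q(-15))²) = 1/(-126432697/26774998 + (-214 + (12 - 1*(-15)))²) = 1/(-126432697/26774998 + (-214 + (12 + 15))²) = 1/(-126432697/26774998 + (-214 + 27)²) = 1/(-126432697/26774998 + (-187)²) = 1/(-126432697/26774998 + 34969) = 1/(936168472365/26774998) = 26774998/936168472365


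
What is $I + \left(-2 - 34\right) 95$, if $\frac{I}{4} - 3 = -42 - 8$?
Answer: $-3608$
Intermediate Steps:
$I = -188$ ($I = 12 + 4 \left(-42 - 8\right) = 12 + 4 \left(-50\right) = 12 - 200 = -188$)
$I + \left(-2 - 34\right) 95 = -188 + \left(-2 - 34\right) 95 = -188 - 3420 = -3608$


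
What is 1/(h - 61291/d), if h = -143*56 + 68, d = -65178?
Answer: -65178/517452029 ≈ -0.00012596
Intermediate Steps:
h = -7940 (h = -8008 + 68 = -7940)
1/(h - 61291/d) = 1/(-7940 - 61291/(-65178)) = 1/(-7940 - 61291*(-1/65178)) = 1/(-7940 + 61291/65178) = 1/(-517452029/65178) = -65178/517452029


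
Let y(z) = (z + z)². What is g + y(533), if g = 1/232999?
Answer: 264769811645/232999 ≈ 1.1364e+6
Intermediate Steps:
y(z) = 4*z² (y(z) = (2*z)² = 4*z²)
g = 1/232999 ≈ 4.2919e-6
g + y(533) = 1/232999 + 4*533² = 1/232999 + 4*284089 = 1/232999 + 1136356 = 264769811645/232999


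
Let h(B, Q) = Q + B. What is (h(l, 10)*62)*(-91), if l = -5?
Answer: -28210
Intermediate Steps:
h(B, Q) = B + Q
(h(l, 10)*62)*(-91) = ((-5 + 10)*62)*(-91) = (5*62)*(-91) = 310*(-91) = -28210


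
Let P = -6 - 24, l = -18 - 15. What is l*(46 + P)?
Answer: -528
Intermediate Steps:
l = -33
P = -30
l*(46 + P) = -33*(46 - 30) = -33*16 = -528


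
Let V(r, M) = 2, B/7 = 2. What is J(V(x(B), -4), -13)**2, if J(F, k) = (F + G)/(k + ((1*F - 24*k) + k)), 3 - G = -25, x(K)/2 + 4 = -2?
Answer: 25/2304 ≈ 0.010851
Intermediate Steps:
B = 14 (B = 7*2 = 14)
x(K) = -12 (x(K) = -8 + 2*(-2) = -8 - 4 = -12)
G = 28 (G = 3 - 1*(-25) = 3 + 25 = 28)
J(F, k) = (28 + F)/(F - 22*k) (J(F, k) = (F + 28)/(k + ((1*F - 24*k) + k)) = (28 + F)/(k + ((F - 24*k) + k)) = (28 + F)/(k + (F - 23*k)) = (28 + F)/(F - 22*k))
J(V(x(B), -4), -13)**2 = ((28 + 2)/(2 - 22*(-13)))**2 = (30/(2 + 286))**2 = (30/288)**2 = ((1/288)*30)**2 = (5/48)**2 = 25/2304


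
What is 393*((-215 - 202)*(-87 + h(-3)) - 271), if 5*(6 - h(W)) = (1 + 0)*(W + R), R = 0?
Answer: 65347647/5 ≈ 1.3070e+7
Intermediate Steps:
h(W) = 6 - W/5 (h(W) = 6 - (1 + 0)*(W + 0)/5 = 6 - W/5)
393*((-215 - 202)*(-87 + h(-3)) - 271) = 393*((-215 - 202)*(-87 + (6 - 1/5*(-3))) - 271) = 393*(-417*(-87 + (6 + 3/5)) - 271) = 393*(-417*(-87 + 33/5) - 271) = 393*(-417*(-402/5) - 271) = 393*(167634/5 - 271) = 393*(166279/5) = 65347647/5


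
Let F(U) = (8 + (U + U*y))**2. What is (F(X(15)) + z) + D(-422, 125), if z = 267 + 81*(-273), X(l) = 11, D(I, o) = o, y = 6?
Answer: -14496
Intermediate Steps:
z = -21846 (z = 267 - 22113 = -21846)
F(U) = (8 + 7*U)**2 (F(U) = (8 + (U + U*6))**2 = (8 + (U + 6*U))**2 = (8 + 7*U)**2)
(F(X(15)) + z) + D(-422, 125) = ((8 + 7*11)**2 - 21846) + 125 = ((8 + 77)**2 - 21846) + 125 = (85**2 - 21846) + 125 = (7225 - 21846) + 125 = -14621 + 125 = -14496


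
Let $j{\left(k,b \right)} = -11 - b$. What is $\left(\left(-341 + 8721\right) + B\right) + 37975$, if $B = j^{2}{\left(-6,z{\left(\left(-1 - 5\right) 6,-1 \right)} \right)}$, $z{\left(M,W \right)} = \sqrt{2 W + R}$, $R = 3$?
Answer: $46499$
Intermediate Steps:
$z{\left(M,W \right)} = \sqrt{3 + 2 W}$ ($z{\left(M,W \right)} = \sqrt{2 W + 3} = \sqrt{3 + 2 W}$)
$B = 144$ ($B = \left(-11 - \sqrt{3 + 2 \left(-1\right)}\right)^{2} = \left(-11 - \sqrt{3 - 2}\right)^{2} = \left(-11 - \sqrt{1}\right)^{2} = \left(-11 - 1\right)^{2} = \left(-12\right)^{2} = 144$)
$\left(\left(-341 + 8721\right) + B\right) + 37975 = \left(\left(-341 + 8721\right) + 144\right) + 37975 = \left(8380 + 144\right) + 37975 = 8524 + 37975 = 46499$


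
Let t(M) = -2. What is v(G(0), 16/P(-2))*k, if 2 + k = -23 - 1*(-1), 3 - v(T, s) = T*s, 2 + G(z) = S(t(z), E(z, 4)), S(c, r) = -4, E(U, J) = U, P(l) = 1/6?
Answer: -13896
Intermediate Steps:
P(l) = 1/6
G(z) = -6 (G(z) = -2 - 4 = -6)
v(T, s) = 3 - T*s
k = -24 (k = -2 + (-23 - 1*(-1)) = -2 + (-23 + 1) = -2 - 22 = -24)
v(G(0), 16/P(-2))*k = (3 - 1*(-6)*16/(1/6))*(-24) = (3 - 1*(-6)*16*6)*(-24) = (3 - 1*(-6)*96)*(-24) = (3 + 576)*(-24) = 579*(-24) = -13896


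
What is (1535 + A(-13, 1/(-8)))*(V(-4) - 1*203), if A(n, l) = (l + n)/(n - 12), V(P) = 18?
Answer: -2272577/8 ≈ -2.8407e+5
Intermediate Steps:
A(n, l) = (l + n)/(-12 + n)
(1535 + A(-13, 1/(-8)))*(V(-4) - 1*203) = (1535 + (1/(-8) - 13)/(-12 - 13))*(18 - 1*203) = (1535 + (-1/8 - 13)/(-25))*(18 - 203) = (1535 - 1/25*(-105/8))*(-185) = (1535 + 21/40)*(-185) = (61421/40)*(-185) = -2272577/8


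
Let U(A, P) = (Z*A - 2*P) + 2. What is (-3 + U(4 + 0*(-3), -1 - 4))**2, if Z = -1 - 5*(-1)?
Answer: 625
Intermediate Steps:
Z = 4 (Z = -1 + 5 = 4)
U(A, P) = 2 - 2*P + 4*A (U(A, P) = (4*A - 2*P) + 2 = (-2*P + 4*A) + 2 = 2 - 2*P + 4*A)
(-3 + U(4 + 0*(-3), -1 - 4))**2 = (-3 + (2 - 2*(-1 - 4) + 4*(4 + 0*(-3))))**2 = (-3 + (2 - 2*(-5) + 4*(4 + 0)))**2 = (-3 + (2 + 10 + 4*4))**2 = (-3 + (2 + 10 + 16))**2 = (-3 + 28)**2 = 25**2 = 625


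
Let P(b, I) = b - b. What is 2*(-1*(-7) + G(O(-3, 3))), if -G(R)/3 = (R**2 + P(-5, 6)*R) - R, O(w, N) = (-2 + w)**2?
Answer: -3586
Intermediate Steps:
P(b, I) = 0
G(R) = -3*R**2 + 3*R (G(R) = -3*((R**2 + 0*R) - R) = -3*((R**2 + 0) - R) = -3*(R**2 - R) = -3*R**2 + 3*R)
2*(-1*(-7) + G(O(-3, 3))) = 2*(-1*(-7) + 3*(-2 - 3)**2*(1 - (-2 - 3)**2)) = 2*(7 + 3*(-5)**2*(1 - 1*(-5)**2)) = 2*(7 + 3*25*(1 - 1*25)) = 2*(7 + 3*25*(1 - 25)) = 2*(7 + 3*25*(-24)) = 2*(7 - 1800) = 2*(-1793) = -3586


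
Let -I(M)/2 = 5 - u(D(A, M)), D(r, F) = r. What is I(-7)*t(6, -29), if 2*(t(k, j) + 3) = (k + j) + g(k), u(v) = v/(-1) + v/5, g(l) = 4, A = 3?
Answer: 185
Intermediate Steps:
u(v) = -4*v/5 (u(v) = v*(-1) + v*(1/5) = -v + v/5 = -4*v/5)
I(M) = -74/5 (I(M) = -2*(5 - (-4)*3/5) = -2*(5 - 1*(-12/5)) = -2*(5 + 12/5) = -2*37/5 = -74/5)
t(k, j) = -1 + j/2 + k/2 (t(k, j) = -3 + ((k + j) + 4)/2 = -3 + ((j + k) + 4)/2 = -3 + (4 + j + k)/2 = -3 + (2 + j/2 + k/2) = -1 + j/2 + k/2)
I(-7)*t(6, -29) = -74*(-1 + (1/2)*(-29) + (1/2)*6)/5 = -74*(-1 - 29/2 + 3)/5 = -74/5*(-25/2) = 185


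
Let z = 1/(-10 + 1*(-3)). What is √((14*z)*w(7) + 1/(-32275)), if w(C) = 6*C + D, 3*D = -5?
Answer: I*√2752775637261/251745 ≈ 6.5906*I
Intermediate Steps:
D = -5/3 (D = (⅓)*(-5) = -5/3 ≈ -1.6667)
w(C) = -5/3 + 6*C (w(C) = 6*C - 5/3 = -5/3 + 6*C)
z = -1/13 (z = 1/(-10 - 3) = 1/(-13) = -1/13 ≈ -0.076923)
√((14*z)*w(7) + 1/(-32275)) = √((14*(-1/13))*(-5/3 + 6*7) + 1/(-32275)) = √(-14*(-5/3 + 42)/13 - 1/32275) = √(-14/13*121/3 - 1/32275) = √(-1694/39 - 1/32275) = √(-54673889/1258725) = I*√2752775637261/251745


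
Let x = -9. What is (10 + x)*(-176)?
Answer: -176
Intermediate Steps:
(10 + x)*(-176) = (10 - 9)*(-176) = 1*(-176) = -176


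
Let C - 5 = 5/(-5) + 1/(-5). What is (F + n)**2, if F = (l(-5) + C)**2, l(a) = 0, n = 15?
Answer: 541696/625 ≈ 866.71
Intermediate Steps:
C = 19/5 (C = 5 + (5/(-5) + 1/(-5)) = 5 + (5*(-1/5) + 1*(-1/5)) = 5 + (-1 - 1/5) = 5 - 6/5 = 19/5 ≈ 3.8000)
F = 361/25 (F = (0 + 19/5)**2 = (19/5)**2 = 361/25 ≈ 14.440)
(F + n)**2 = (361/25 + 15)**2 = (736/25)**2 = 541696/625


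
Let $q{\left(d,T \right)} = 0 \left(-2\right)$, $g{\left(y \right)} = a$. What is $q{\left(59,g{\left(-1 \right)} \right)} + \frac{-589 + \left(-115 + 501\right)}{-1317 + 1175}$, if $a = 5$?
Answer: $\frac{203}{142} \approx 1.4296$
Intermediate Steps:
$g{\left(y \right)} = 5$
$q{\left(d,T \right)} = 0$
$q{\left(59,g{\left(-1 \right)} \right)} + \frac{-589 + \left(-115 + 501\right)}{-1317 + 1175} = 0 + \frac{-589 + \left(-115 + 501\right)}{-1317 + 1175} = 0 + \frac{-589 + 386}{-142} = 0 - - \frac{203}{142} = 0 + \frac{203}{142} = \frac{203}{142}$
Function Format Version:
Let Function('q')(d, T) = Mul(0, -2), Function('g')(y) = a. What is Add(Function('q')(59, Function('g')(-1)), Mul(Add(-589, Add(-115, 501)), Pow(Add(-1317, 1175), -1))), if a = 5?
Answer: Rational(203, 142) ≈ 1.4296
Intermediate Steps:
Function('g')(y) = 5
Function('q')(d, T) = 0
Add(Function('q')(59, Function('g')(-1)), Mul(Add(-589, Add(-115, 501)), Pow(Add(-1317, 1175), -1))) = Add(0, Mul(Add(-589, Add(-115, 501)), Pow(Add(-1317, 1175), -1))) = Add(0, Mul(Add(-589, 386), Pow(-142, -1))) = Add(0, Mul(-203, Rational(-1, 142))) = Add(0, Rational(203, 142)) = Rational(203, 142)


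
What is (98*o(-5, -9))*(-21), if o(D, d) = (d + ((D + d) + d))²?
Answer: -2107392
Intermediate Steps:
o(D, d) = (D + 3*d)² (o(D, d) = (d + (D + 2*d))² = (D + 3*d)²)
(98*o(-5, -9))*(-21) = (98*(-5 + 3*(-9))²)*(-21) = (98*(-5 - 27)²)*(-21) = (98*(-32)²)*(-21) = (98*1024)*(-21) = 100352*(-21) = -2107392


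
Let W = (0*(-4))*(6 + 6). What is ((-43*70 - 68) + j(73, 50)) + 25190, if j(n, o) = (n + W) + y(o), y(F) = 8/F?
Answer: 554629/25 ≈ 22185.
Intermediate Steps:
W = 0 (W = 0*12 = 0)
j(n, o) = n + 8/o (j(n, o) = (n + 0) + 8/o = n + 8/o)
((-43*70 - 68) + j(73, 50)) + 25190 = ((-43*70 - 68) + (73 + 8/50)) + 25190 = ((-3010 - 68) + (73 + 8*(1/50))) + 25190 = (-3078 + (73 + 4/25)) + 25190 = (-3078 + 1829/25) + 25190 = -75121/25 + 25190 = 554629/25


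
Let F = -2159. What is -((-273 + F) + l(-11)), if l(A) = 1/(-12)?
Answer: 29185/12 ≈ 2432.1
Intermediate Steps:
l(A) = -1/12
-((-273 + F) + l(-11)) = -((-273 - 2159) - 1/12) = -(-2432 - 1/12) = -1*(-29185/12) = 29185/12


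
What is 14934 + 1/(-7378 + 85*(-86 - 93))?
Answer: 337403861/22593 ≈ 14934.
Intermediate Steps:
14934 + 1/(-7378 + 85*(-86 - 93)) = 14934 + 1/(-7378 + 85*(-179)) = 14934 + 1/(-7378 - 15215) = 14934 + 1/(-22593) = 14934 - 1/22593 = 337403861/22593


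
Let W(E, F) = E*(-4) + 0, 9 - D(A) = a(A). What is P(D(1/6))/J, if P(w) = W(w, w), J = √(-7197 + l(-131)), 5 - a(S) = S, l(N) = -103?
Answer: 5*I*√73/219 ≈ 0.19507*I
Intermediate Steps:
a(S) = 5 - S
D(A) = 4 + A (D(A) = 9 - (5 - A) = 9 + (-5 + A) = 4 + A)
J = 10*I*√73 (J = √(-7197 - 103) = √(-7300) = 10*I*√73 ≈ 85.44*I)
W(E, F) = -4*E (W(E, F) = -4*E + 0 = -4*E)
P(w) = -4*w
P(D(1/6))/J = (-4*(4 + 1/6))/((10*I*√73)) = (-4*(4 + ⅙))*(-I*√73/730) = (-4*25/6)*(-I*√73/730) = -(-5)*I*√73/219 = 5*I*√73/219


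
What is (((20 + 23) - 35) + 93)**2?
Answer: 10201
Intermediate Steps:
(((20 + 23) - 35) + 93)**2 = ((43 - 35) + 93)**2 = (8 + 93)**2 = 101**2 = 10201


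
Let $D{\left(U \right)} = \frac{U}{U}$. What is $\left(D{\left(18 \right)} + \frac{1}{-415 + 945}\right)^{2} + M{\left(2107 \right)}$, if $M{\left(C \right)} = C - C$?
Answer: $\frac{281961}{280900} \approx 1.0038$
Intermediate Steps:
$M{\left(C \right)} = 0$
$D{\left(U \right)} = 1$
$\left(D{\left(18 \right)} + \frac{1}{-415 + 945}\right)^{2} + M{\left(2107 \right)} = \left(1 + \frac{1}{-415 + 945}\right)^{2} + 0 = \left(1 + \frac{1}{530}\right)^{2} + 0 = \left(\frac{531}{530}\right)^{2} + 0 = \frac{281961}{280900} + 0 = \frac{281961}{280900}$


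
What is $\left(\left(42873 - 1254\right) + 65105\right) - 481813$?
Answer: $-375089$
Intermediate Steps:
$\left(\left(42873 - 1254\right) + 65105\right) - 481813 = \left(41619 + 65105\right) - 481813 = 106724 - 481813 = -375089$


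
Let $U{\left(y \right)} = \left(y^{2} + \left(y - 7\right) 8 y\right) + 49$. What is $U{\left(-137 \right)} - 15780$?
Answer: $160862$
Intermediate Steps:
$U{\left(y \right)} = 49 + y^{2} + y \left(-56 + 8 y\right)$ ($U{\left(y \right)} = \left(y^{2} + \left(-7 + y\right) 8 y\right) + 49 = \left(y^{2} + \left(-56 + 8 y\right) y\right) + 49 = \left(y^{2} + y \left(-56 + 8 y\right)\right) + 49 = 49 + y^{2} + y \left(-56 + 8 y\right)$)
$U{\left(-137 \right)} - 15780 = \left(49 - -7672 + 9 \left(-137\right)^{2}\right) - 15780 = \left(49 + 7672 + 9 \cdot 18769\right) - 15780 = \left(49 + 7672 + 168921\right) - 15780 = 176642 - 15780 = 160862$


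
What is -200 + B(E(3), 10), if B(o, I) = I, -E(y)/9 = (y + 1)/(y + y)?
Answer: -190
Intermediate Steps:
E(y) = -9*(1 + y)/(2*y) (E(y) = -9*(y + 1)/(y + y) = -9*(1 + y)/(2*y))
-200 + B(E(3), 10) = -200 + 10 = -190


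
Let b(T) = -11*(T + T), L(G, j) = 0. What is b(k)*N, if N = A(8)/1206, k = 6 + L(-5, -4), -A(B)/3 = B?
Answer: 176/67 ≈ 2.6269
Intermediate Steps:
A(B) = -3*B
k = 6 (k = 6 + 0 = 6)
N = -4/201 (N = -3*8/1206 = -24*1/1206 = -4/201 ≈ -0.019901)
b(T) = -22*T
b(k)*N = -22*6*(-4/201) = -132*(-4/201) = 176/67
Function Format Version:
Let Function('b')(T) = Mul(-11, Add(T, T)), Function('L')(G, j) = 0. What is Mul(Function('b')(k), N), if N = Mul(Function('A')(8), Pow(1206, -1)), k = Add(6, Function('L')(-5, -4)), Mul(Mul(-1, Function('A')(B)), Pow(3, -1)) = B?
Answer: Rational(176, 67) ≈ 2.6269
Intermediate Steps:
Function('A')(B) = Mul(-3, B)
k = 6 (k = Add(6, 0) = 6)
N = Rational(-4, 201) (N = Mul(Mul(-3, 8), Pow(1206, -1)) = Mul(-24, Rational(1, 1206)) = Rational(-4, 201) ≈ -0.019901)
Function('b')(T) = Mul(-22, T) (Function('b')(T) = Mul(-11, Mul(2, T)) = Mul(-22, T))
Mul(Function('b')(k), N) = Mul(Mul(-22, 6), Rational(-4, 201)) = Mul(-132, Rational(-4, 201)) = Rational(176, 67)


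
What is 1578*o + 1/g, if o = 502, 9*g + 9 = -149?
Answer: 125160639/158 ≈ 7.9216e+5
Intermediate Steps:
g = -158/9 (g = -1 + (1/9)*(-149) = -1 - 149/9 = -158/9 ≈ -17.556)
1578*o + 1/g = 1578*502 + 1/(-158/9) = 792156 - 9/158 = 125160639/158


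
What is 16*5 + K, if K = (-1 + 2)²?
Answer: 81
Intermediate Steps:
K = 1 (K = 1² = 1)
16*5 + K = 16*5 + 1 = 80 + 1 = 81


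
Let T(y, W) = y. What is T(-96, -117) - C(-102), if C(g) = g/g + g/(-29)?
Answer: -2915/29 ≈ -100.52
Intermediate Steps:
C(g) = 1 - g/29 (C(g) = 1 + g*(-1/29) = 1 - g/29)
T(-96, -117) - C(-102) = -96 - (1 - 1/29*(-102)) = -96 - (1 + 102/29) = -96 - 1*131/29 = -96 - 131/29 = -2915/29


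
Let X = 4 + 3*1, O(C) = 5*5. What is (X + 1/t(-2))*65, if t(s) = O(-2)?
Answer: 2288/5 ≈ 457.60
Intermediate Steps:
O(C) = 25
t(s) = 25
X = 7 (X = 4 + 3 = 7)
(X + 1/t(-2))*65 = (7 + 1/25)*65 = (176/25)*65 = 2288/5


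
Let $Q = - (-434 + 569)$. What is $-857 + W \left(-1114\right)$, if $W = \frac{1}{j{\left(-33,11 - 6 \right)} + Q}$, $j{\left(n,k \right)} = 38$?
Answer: $- \frac{82015}{97} \approx -845.52$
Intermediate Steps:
$Q = -135$ ($Q = \left(-1\right) 135 = -135$)
$W = - \frac{1}{97}$ ($W = \frac{1}{38 - 135} = \frac{1}{-97} = - \frac{1}{97} \approx -0.010309$)
$-857 + W \left(-1114\right) = -857 - - \frac{1114}{97} = -857 + \frac{1114}{97} = - \frac{82015}{97}$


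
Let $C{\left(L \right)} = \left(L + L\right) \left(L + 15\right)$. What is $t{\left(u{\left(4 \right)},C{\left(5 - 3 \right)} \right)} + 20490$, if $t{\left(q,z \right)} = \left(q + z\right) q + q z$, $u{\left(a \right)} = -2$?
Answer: $20222$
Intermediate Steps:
$C{\left(L \right)} = 2 L \left(15 + L\right)$
$t{\left(q,z \right)} = q z + q \left(q + z\right)$ ($t{\left(q,z \right)} = q \left(q + z\right) + q z = q z + q \left(q + z\right)$)
$t{\left(u{\left(4 \right)},C{\left(5 - 3 \right)} \right)} + 20490 = - 2 \left(-2 + 2 \cdot 2 \left(5 - 3\right) \left(15 + \left(5 - 3\right)\right)\right) + 20490 = - 2 \left(-2 + 2 \cdot 2 \cdot 2 \left(15 + 2\right)\right) + 20490 = - 2 \left(-2 + 2 \cdot 2 \cdot 2 \cdot 17\right) + 20490 = - 2 \left(-2 + 2 \cdot 68\right) + 20490 = - 2 \left(-2 + 136\right) + 20490 = \left(-2\right) 134 + 20490 = -268 + 20490 = 20222$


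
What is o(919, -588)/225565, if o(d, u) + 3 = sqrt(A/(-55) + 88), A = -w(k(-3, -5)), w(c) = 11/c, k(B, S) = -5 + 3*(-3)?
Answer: -3/225565 + sqrt(431130)/15789550 ≈ 2.8285e-5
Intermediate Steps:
k(B, S) = -14 (k(B, S) = -5 - 9 = -14)
A = 11/14 (A = -11/(-14) = -11*(-1)/14 = -1*(-11/14) = 11/14 ≈ 0.78571)
o(d, u) = -3 + sqrt(431130)/70 (o(d, u) = -3 + sqrt((11/14)/(-55) + 88) = -3 + sqrt((11/14)*(-1/55) + 88) = -3 + sqrt(-1/70 + 88) = -3 + sqrt(6159/70) = -3 + sqrt(431130)/70)
o(919, -588)/225565 = (-3 + sqrt(431130)/70)/225565 = (-3 + sqrt(431130)/70)*(1/225565) = -3/225565 + sqrt(431130)/15789550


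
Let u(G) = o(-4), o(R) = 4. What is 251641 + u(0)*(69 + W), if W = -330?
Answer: 250597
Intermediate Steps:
u(G) = 4
251641 + u(0)*(69 + W) = 251641 + 4*(69 - 330) = 251641 + 4*(-261) = 251641 - 1044 = 250597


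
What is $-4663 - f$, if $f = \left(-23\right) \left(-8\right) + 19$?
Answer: $-4866$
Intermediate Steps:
$f = 203$ ($f = 184 + 19 = 203$)
$-4663 - f = -4663 - 203 = -4866$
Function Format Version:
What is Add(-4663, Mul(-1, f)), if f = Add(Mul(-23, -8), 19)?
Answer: -4866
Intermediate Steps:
f = 203 (f = Add(184, 19) = 203)
Add(-4663, Mul(-1, f)) = Add(-4663, Mul(-1, 203)) = Add(-4663, -203) = -4866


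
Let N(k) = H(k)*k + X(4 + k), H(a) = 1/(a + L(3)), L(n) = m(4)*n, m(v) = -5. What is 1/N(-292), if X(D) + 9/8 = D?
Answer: -2456/707755 ≈ -0.0034701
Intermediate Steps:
X(D) = -9/8 + D
L(n) = -5*n
H(a) = 1/(-15 + a) (H(a) = 1/(a - 5*3) = 1/(a - 15) = 1/(-15 + a))
N(k) = 23/8 + k + k/(-15 + k) (N(k) = k/(-15 + k) + (-9/8 + (4 + k)) = k/(-15 + k) + (23/8 + k) = 23/8 + k + k/(-15 + k))
1/N(-292) = 1/((-345 - 89*(-292) + 8*(-292)**2)/(8*(-15 - 292))) = 1/((1/8)*(-345 + 25988 + 8*85264)/(-307)) = 1/((1/8)*(-1/307)*(-345 + 25988 + 682112)) = 1/((1/8)*(-1/307)*707755) = 1/(-707755/2456) = -2456/707755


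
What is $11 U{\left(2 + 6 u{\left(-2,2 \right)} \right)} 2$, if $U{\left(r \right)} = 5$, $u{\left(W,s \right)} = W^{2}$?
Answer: $110$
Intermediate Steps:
$11 U{\left(2 + 6 u{\left(-2,2 \right)} \right)} 2 = 11 \cdot 5 \cdot 2 = 55 \cdot 2 = 110$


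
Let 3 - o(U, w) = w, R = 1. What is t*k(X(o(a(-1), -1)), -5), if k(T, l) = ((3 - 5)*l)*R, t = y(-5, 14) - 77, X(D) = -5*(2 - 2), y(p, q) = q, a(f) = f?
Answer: -630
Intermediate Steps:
o(U, w) = 3 - w
X(D) = 0 (X(D) = -5*0 = 0)
t = -63 (t = 14 - 77 = -63)
k(T, l) = -2*l (k(T, l) = ((3 - 5)*l)*1 = -2*l*1 = -2*l)
t*k(X(o(a(-1), -1)), -5) = -(-126)*(-5) = -63*10 = -630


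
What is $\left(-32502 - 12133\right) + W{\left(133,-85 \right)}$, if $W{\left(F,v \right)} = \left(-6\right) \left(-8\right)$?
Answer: $-44587$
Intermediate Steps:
$W{\left(F,v \right)} = 48$
$\left(-32502 - 12133\right) + W{\left(133,-85 \right)} = \left(-32502 - 12133\right) + 48 = -44635 + 48 = -44587$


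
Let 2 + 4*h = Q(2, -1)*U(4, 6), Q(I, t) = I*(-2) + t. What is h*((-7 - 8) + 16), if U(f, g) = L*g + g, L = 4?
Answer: -38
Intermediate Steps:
Q(I, t) = t - 2*I (Q(I, t) = -2*I + t = t - 2*I)
U(f, g) = 5*g (U(f, g) = 4*g + g = 5*g)
h = -38 (h = -½ + ((-1 - 2*2)*(5*6))/4 = -½ + ((-1 - 4)*30)/4 = -½ + (-5*30)/4 = -½ + (¼)*(-150) = -½ - 75/2 = -38)
h*((-7 - 8) + 16) = -38*((-7 - 8) + 16) = -38*(-15 + 16) = -38*1 = -38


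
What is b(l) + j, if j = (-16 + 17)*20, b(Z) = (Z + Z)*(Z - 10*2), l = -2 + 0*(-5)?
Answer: 108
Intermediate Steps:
l = -2 (l = -2 + 0 = -2)
b(Z) = 2*Z*(-20 + Z) (b(Z) = (2*Z)*(Z - 20) = (2*Z)*(-20 + Z) = 2*Z*(-20 + Z))
j = 20 (j = 1*20 = 20)
b(l) + j = 2*(-2)*(-20 - 2) + 20 = 2*(-2)*(-22) + 20 = 88 + 20 = 108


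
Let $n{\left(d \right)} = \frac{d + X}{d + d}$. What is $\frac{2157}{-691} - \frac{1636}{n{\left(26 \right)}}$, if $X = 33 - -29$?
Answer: $- \frac{7371821}{7601} \approx -969.85$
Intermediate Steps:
$X = 62$ ($X = 33 + 29 = 62$)
$n{\left(d \right)} = \frac{62 + d}{2 d}$ ($n{\left(d \right)} = \frac{d + 62}{d + d} = \frac{62 + d}{2 d}$)
$\frac{2157}{-691} - \frac{1636}{n{\left(26 \right)}} = \frac{2157}{-691} - \frac{1636}{\frac{1}{2} \cdot \frac{1}{26} \left(62 + 26\right)} = 2157 \left(- \frac{1}{691}\right) - \frac{1636}{\frac{1}{2} \cdot \frac{1}{26} \cdot 88} = - \frac{2157}{691} - \frac{1636}{\frac{22}{13}} = - \frac{2157}{691} - \frac{10634}{11} = - \frac{7371821}{7601}$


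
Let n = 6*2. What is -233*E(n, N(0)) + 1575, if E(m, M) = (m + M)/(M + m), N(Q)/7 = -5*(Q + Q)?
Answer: 1342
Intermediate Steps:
N(Q) = -70*Q (N(Q) = 7*(-5*(Q + Q)) = 7*(-10*Q) = -70*Q)
n = 12
E(m, M) = 1 (E(m, M) = (M + m)/(M + m) = 1)
-233*E(n, N(0)) + 1575 = -233*1 + 1575 = -233 + 1575 = 1342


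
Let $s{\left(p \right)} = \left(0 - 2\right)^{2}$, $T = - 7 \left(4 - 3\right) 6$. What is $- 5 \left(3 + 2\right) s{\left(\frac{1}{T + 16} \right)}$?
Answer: $-100$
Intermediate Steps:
$T = -42$ ($T = - 7 \cdot 1 \cdot 6 = \left(-7\right) 6 = -42$)
$s{\left(p \right)} = 4$ ($s{\left(p \right)} = \left(-2\right)^{2} = 4$)
$- 5 \left(3 + 2\right) s{\left(\frac{1}{T + 16} \right)} = - 5 \left(3 + 2\right) 4 = \left(-5\right) 5 \cdot 4 = \left(-25\right) 4 = -100$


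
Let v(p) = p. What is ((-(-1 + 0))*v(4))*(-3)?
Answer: -12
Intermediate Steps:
((-(-1 + 0))*v(4))*(-3) = (-(-1 + 0)*4)*(-3) = (-1*(-1)*4)*(-3) = (1*4)*(-3) = 4*(-3) = -12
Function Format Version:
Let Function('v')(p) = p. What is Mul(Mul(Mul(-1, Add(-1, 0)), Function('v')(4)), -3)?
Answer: -12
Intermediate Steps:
Mul(Mul(Mul(-1, Add(-1, 0)), Function('v')(4)), -3) = Mul(Mul(Mul(-1, Add(-1, 0)), 4), -3) = Mul(Mul(Mul(-1, -1), 4), -3) = Mul(Mul(1, 4), -3) = Mul(4, -3) = -12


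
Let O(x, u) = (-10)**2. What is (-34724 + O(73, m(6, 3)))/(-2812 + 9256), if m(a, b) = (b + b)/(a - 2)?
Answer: -8656/1611 ≈ -5.3731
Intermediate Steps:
m(a, b) = 2*b/(-2 + a) (m(a, b) = (2*b)/(-2 + a) = 2*b/(-2 + a))
O(x, u) = 100
(-34724 + O(73, m(6, 3)))/(-2812 + 9256) = (-34724 + 100)/(-2812 + 9256) = -34624/6444 = -34624*1/6444 = -8656/1611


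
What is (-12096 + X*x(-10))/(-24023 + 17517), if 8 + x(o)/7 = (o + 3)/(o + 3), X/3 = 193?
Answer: 40467/6506 ≈ 6.2199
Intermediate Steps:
X = 579 (X = 3*193 = 579)
x(o) = -49 (x(o) = -56 + 7*((o + 3)/(o + 3)) = -56 + 7*((3 + o)/(3 + o)) = -56 + 7*1 = -56 + 7 = -49)
(-12096 + X*x(-10))/(-24023 + 17517) = (-12096 + 579*(-49))/(-24023 + 17517) = (-12096 - 28371)/(-6506) = -40467*(-1/6506) = 40467/6506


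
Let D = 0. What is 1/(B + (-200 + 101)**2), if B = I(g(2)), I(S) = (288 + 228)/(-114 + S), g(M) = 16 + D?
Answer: 49/479991 ≈ 0.00010209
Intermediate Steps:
g(M) = 16 (g(M) = 16 + 0 = 16)
I(S) = 516/(-114 + S)
B = -258/49 (B = 516/(-114 + 16) = 516/(-98) = 516*(-1/98) = -258/49 ≈ -5.2653)
1/(B + (-200 + 101)**2) = 1/(-258/49 + (-200 + 101)**2) = 1/(-258/49 + (-99)**2) = 1/(-258/49 + 9801) = 1/(479991/49) = 49/479991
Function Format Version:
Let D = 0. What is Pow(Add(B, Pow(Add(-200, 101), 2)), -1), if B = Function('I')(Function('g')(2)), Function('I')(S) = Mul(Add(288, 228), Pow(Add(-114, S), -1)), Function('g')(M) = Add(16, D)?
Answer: Rational(49, 479991) ≈ 0.00010209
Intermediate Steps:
Function('g')(M) = 16 (Function('g')(M) = Add(16, 0) = 16)
Function('I')(S) = Mul(516, Pow(Add(-114, S), -1))
B = Rational(-258, 49) (B = Mul(516, Pow(Add(-114, 16), -1)) = Mul(516, Pow(-98, -1)) = Mul(516, Rational(-1, 98)) = Rational(-258, 49) ≈ -5.2653)
Pow(Add(B, Pow(Add(-200, 101), 2)), -1) = Pow(Add(Rational(-258, 49), Pow(Add(-200, 101), 2)), -1) = Pow(Add(Rational(-258, 49), Pow(-99, 2)), -1) = Pow(Add(Rational(-258, 49), 9801), -1) = Pow(Rational(479991, 49), -1) = Rational(49, 479991)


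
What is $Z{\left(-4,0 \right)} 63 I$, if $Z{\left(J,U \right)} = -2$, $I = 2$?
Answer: $-252$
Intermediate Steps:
$Z{\left(-4,0 \right)} 63 I = \left(-2\right) 63 \cdot 2 = \left(-126\right) 2 = -252$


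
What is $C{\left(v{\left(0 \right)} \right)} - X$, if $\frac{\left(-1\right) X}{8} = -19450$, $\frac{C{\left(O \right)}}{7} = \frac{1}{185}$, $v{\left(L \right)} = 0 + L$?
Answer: $- \frac{28785993}{185} \approx -1.556 \cdot 10^{5}$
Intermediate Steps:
$v{\left(L \right)} = L$
$C{\left(O \right)} = \frac{7}{185}$
$X = 155600$ ($X = \left(-8\right) \left(-19450\right) = 155600$)
$C{\left(v{\left(0 \right)} \right)} - X = \frac{7}{185} - 155600 = - \frac{28785993}{185}$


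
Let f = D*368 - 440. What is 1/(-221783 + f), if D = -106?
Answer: -1/261231 ≈ -3.8280e-6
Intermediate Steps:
f = -39448 (f = -106*368 - 440 = -39008 - 440 = -39448)
1/(-221783 + f) = 1/(-221783 - 39448) = 1/(-261231) = -1/261231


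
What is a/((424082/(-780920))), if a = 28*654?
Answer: -7150103520/212041 ≈ -33720.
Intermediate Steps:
a = 18312
a/((424082/(-780920))) = 18312/((424082/(-780920))) = 18312/((424082*(-1/780920))) = 18312/(-212041/390460) = 18312*(-390460/212041) = -7150103520/212041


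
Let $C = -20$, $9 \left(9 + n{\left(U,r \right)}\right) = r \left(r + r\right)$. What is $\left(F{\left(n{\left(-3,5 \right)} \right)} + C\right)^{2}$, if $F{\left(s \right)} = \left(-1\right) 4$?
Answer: $576$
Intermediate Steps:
$n{\left(U,r \right)} = -9 + \frac{2 r^{2}}{9}$ ($n{\left(U,r \right)} = -9 + \frac{r \left(r + r\right)}{9} = -9 + \frac{r 2 r}{9} = -9 + \frac{2 r^{2}}{9}$)
$F{\left(s \right)} = -4$
$\left(F{\left(n{\left(-3,5 \right)} \right)} + C\right)^{2} = \left(-4 - 20\right)^{2} = \left(-24\right)^{2} = 576$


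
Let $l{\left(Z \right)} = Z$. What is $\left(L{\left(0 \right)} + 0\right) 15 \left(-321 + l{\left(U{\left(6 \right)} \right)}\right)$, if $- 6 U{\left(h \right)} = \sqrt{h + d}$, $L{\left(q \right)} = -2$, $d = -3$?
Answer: $9630 + 5 \sqrt{3} \approx 9638.7$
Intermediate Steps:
$U{\left(h \right)} = - \frac{\sqrt{-3 + h}}{6}$ ($U{\left(h \right)} = - \frac{\sqrt{h - 3}}{6} = - \frac{\sqrt{-3 + h}}{6}$)
$\left(L{\left(0 \right)} + 0\right) 15 \left(-321 + l{\left(U{\left(6 \right)} \right)}\right) = \left(-2 + 0\right) 15 \left(-321 - \frac{\sqrt{-3 + 6}}{6}\right) = \left(-2\right) 15 \left(-321 - \frac{\sqrt{3}}{6}\right) = - 30 \left(-321 - \frac{\sqrt{3}}{6}\right) = 9630 + 5 \sqrt{3}$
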